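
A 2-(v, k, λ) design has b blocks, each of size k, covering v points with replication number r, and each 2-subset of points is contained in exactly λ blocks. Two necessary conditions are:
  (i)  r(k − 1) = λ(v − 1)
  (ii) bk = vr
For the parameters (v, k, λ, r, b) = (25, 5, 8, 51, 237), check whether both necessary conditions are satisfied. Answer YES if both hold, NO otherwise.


Condition (i): r(k − 1) = 51·4 = 204; λ(v − 1) = 8·24 = 192. Match? NO.
Condition (ii): bk = 237·5 = 1185; vr = 25·51 = 1275. Match? NO.
Both conditions hold? NO.

NO


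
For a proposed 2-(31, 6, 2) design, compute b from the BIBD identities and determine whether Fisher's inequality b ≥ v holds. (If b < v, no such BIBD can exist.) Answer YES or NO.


b = λv(v − 1)/(k(k − 1)) = 2·31·30/(6·5) = 1860/30 = 62.
Compare with v = 31: b ≥ v, so Fisher's inequality holds.

YES


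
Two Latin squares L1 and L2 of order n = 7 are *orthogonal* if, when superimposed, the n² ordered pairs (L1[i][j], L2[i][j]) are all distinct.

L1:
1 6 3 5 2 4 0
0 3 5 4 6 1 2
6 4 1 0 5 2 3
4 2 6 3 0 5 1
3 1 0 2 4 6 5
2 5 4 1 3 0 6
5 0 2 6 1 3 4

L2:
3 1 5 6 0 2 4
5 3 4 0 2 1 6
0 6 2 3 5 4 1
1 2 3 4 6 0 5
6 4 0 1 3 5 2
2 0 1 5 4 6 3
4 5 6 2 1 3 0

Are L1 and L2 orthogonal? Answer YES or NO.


Form the n² = 49 superimposed pairs (L1[i][j], L2[i][j]), row by row (rows and columns indexed from 0):
row 0: (1,3) (6,1) (3,5) (5,6) (2,0) (4,2) (0,4)
row 1: (0,5) (3,3) (5,4) (4,0) (6,2) (1,1) (2,6)
row 2: (6,0) (4,6) (1,2) (0,3) (5,5) (2,4) (3,1)
row 3: (4,1) (2,2) (6,3) (3,4) (0,6) (5,0) (1,5)
row 4: (3,6) (1,4) (0,0) (2,1) (4,3) (6,5) (5,2)
row 5: (2,2) (5,0) (4,1) (1,5) (3,4) (0,6) (6,3)
row 6: (5,4) (0,5) (2,6) (6,2) (1,1) (3,3) (4,0)
Orthogonality requires all 49 pairs distinct.
But the pair (2,2) repeats: cell (3,1) has L1 = 2, L2 = 2, and cell (5,0) has L1 = 2, L2 = 2.
A repeated pair means some other pair never occurs (only 35 distinct pairs out of 49), so the squares are not orthogonal.
Conclusion: NO.

NO


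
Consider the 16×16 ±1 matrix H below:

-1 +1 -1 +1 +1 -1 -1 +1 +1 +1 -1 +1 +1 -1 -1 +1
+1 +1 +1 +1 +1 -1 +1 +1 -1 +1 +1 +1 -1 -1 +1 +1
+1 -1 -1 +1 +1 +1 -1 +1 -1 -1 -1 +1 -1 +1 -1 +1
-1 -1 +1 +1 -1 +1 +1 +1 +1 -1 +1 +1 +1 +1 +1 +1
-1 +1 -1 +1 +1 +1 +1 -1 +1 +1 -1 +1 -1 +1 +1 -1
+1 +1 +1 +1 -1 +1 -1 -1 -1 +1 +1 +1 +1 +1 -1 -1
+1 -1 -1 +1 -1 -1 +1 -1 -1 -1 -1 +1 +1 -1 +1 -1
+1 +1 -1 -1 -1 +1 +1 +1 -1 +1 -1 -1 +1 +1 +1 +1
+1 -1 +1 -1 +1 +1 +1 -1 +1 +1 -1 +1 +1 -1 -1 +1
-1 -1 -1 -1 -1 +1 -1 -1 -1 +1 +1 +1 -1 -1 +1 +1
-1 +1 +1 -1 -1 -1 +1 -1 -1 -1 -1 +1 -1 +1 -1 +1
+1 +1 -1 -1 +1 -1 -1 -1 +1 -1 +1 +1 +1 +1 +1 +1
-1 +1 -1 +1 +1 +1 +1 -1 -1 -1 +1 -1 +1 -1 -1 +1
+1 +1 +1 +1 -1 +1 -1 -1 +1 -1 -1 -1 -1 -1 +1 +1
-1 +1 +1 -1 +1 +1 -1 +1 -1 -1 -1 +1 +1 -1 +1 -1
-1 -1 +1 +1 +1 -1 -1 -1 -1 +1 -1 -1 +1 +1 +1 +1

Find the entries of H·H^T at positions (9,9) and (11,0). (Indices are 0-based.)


Row 0 of H: [-1, 1, -1, 1, 1, -1, -1, 1, 1, 1, -1, 1, 1, -1, -1, 1].
Row 9 of H: [-1, -1, -1, -1, -1, 1, -1, -1, -1, 1, 1, 1, -1, -1, 1, 1].
Row 11 of H: [1, 1, -1, -1, 1, -1, -1, -1, 1, -1, 1, 1, 1, 1, 1, 1].
(H·H^T)[9][9] = Σ_j H[9][j]·H[9][j] = (-1)² + (-1)² + (-1)² + (-1)² + (-1)² + (1)² + (-1)² + (-1)² + (-1)² + (1)² + (1)² + (1)² + (-1)² + (-1)² + (1)² + (1)² = 1 + 1 + 1 + 1 + 1 + 1 + 1 + 1 + 1 + 1 + 1 + 1 + 1 + 1 + 1 + 1 = 16.
(H·H^T)[11][0] = Σ_j H[11][j]·H[0][j] = (1)·(-1) + (1)·(1) + (-1)·(-1) + (-1)·(1) + (1)·(1) + (-1)·(-1) + (-1)·(-1) + (-1)·(1) + (1)·(1) + (-1)·(1) + (1)·(-1) + (1)·(1) + (1)·(1) + (1)·(-1) + (1)·(-1) + (1)·(1) = -1 + 1 + 1 + -1 + 1 + 1 + 1 + -1 + 1 + -1 + -1 + 1 + 1 + -1 + -1 + 1 = 2.
Rows 11 and 0 are not orthogonal (dot product = 2 ≠ 0), so H is not a Hadamard matrix.

(9,9) entry = 16; (11,0) entry = 2.


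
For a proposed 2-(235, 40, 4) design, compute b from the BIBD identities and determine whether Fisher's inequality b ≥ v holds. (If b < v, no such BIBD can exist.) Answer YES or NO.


b = λv(v − 1)/(k(k − 1)) = 4·235·234/(40·39) = 219960/1560 = 141.
Compare with v = 235: b < v, so Fisher's inequality fails.

NO


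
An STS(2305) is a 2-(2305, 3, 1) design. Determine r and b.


An STS(v) is a 2-(v, 3, 1) BIBD: block size k = 3, λ = 1.
Replication: r(k − 1) = λ(v − 1) ⇒ r·2 = 2305 − 1 = 2304 ⇒ r = 1152.
Block count: b = v(v − 1)/6 = 2305·2304/6 = 5310720/6 = 885120.

r = 1152, b = 885120.


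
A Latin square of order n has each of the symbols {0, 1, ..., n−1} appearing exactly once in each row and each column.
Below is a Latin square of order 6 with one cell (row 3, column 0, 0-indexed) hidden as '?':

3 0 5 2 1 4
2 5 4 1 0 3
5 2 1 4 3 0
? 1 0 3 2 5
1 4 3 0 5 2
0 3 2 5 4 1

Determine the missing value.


Row 3 contains symbols [0, 1, 2, 3, 5] — missing [4].
Column 0 contains symbols [0, 1, 2, 3, 5] — missing [4].
The missing symbol must appear in both missing sets; intersection = [4].
Therefore the hidden value is 4.

Missing value = 4.


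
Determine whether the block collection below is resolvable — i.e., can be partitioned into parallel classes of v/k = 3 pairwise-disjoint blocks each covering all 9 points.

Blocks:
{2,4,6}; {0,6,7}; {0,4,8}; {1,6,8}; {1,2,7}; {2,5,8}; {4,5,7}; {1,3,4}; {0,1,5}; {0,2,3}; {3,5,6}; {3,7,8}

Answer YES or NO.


v = 9, block size k = 3, number of blocks = 12.
For resolvability, blocks must partition into parallel classes of size v/k = 3.
Total blocks must therefore be a multiple of 3: 12 = 3·4 + 0 ⇒ divisible ✓.
Greedy packing gives 4 candidate class(es). Each should be a full parallel class (size 3, covers all 9 points).
  Class 1 (3 blocks): {2,4,6}; {0,1,5}; {3,7,8}. Points covered: [0, 1, 2, 3, 4, 5, 6, 7, 8].
  Class 2 (3 blocks): {0,6,7}; {2,5,8}; {1,3,4}. Points covered: [0, 1, 2, 3, 4, 5, 6, 7, 8].
  Class 3 (3 blocks): {0,4,8}; {1,2,7}; {3,5,6}. Points covered: [0, 1, 2, 3, 4, 5, 6, 7, 8].
  Class 4 (3 blocks): {1,6,8}; {4,5,7}; {0,2,3}. Points covered: [0, 1, 2, 3, 4, 5, 6, 7, 8].
All classes full (size 3)? YES. All classes cover every point? YES.
Resolvable? YES.

YES


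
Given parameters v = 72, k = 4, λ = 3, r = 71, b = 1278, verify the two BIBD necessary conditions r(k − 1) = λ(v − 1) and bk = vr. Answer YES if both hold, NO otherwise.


Condition (i): r(k − 1) = 71·3 = 213; λ(v − 1) = 3·71 = 213. Match? YES.
Condition (ii): bk = 1278·4 = 5112; vr = 72·71 = 5112. Match? YES.
Both conditions hold? YES.

YES


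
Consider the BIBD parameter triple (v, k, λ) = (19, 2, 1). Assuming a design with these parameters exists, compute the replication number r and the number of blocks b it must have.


Any 2-(v, k, λ) BIBD satisfies two necessary conditions:
  (i)  Each point sits in r blocks, and counting incidences through any fixed point gives r(k − 1) = λ(v − 1), so r = λ(v − 1)/(k − 1).
  (ii) Total incidences bk = vr, so b = vr/k.
Step 1: r = λ(v − 1)/(k − 1) = 1·(19 − 1)/(2 − 1) = 1·18/1 = 18/1 = 18.
Step 2: b = vr/k = 19·18/2 = 342/2 = 171.
Check integrality: r = 18 ∈ Z ✓, b = 171 ∈ Z ✓.
(These identities are necessary conditions: they determine r and b for any design with these parameters, but do not by themselves prove that one exists.)

r = 18, b = 171.


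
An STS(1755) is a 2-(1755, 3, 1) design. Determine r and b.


An STS(v) is a 2-(v, 3, 1) BIBD: block size k = 3, λ = 1.
Replication: r(k − 1) = λ(v − 1) ⇒ r·2 = 1755 − 1 = 1754 ⇒ r = 877.
Block count: b = v(v − 1)/6 = 1755·1754/6 = 3078270/6 = 513045.

r = 877, b = 513045.


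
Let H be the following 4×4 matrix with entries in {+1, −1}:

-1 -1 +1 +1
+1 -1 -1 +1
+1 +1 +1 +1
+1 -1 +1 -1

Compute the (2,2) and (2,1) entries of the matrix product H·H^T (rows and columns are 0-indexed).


Row 1 of H: [1, -1, -1, 1].
Row 2 of H: [1, 1, 1, 1].
(H·H^T)[2][2] = Σ_j H[2][j]·H[2][j] = (1)² + (1)² + (1)² + (1)² = 1 + 1 + 1 + 1 = 4.
(H·H^T)[2][1] = Σ_j H[2][j]·H[1][j] = (1)·(1) + (1)·(-1) + (1)·(-1) + (1)·(1) = 1 + -1 + -1 + 1 = 0.
So rows 2 and 1 are orthogonal; the diagonal entry equals n = 4.

(2,2) entry = 4; (2,1) entry = 0.


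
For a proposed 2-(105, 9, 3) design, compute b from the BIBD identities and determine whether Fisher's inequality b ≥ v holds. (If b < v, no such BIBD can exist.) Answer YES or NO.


r = λ(v − 1)/(k − 1) = 3·104/8 = 39.
b = vr/k = 105·39/9 = 455.
Fisher's inequality: b ≥ v ⇔ 455 ≥ 105? YES.

YES


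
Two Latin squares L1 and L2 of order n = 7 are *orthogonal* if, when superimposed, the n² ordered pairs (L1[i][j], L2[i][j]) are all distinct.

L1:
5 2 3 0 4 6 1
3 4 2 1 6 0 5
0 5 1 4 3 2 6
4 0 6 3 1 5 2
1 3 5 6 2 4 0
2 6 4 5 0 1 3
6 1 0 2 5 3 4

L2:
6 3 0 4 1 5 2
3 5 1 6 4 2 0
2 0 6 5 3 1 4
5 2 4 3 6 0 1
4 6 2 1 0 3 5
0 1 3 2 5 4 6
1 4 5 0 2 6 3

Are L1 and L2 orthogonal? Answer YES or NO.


Form the n² = 49 superimposed pairs (L1[i][j], L2[i][j]), row by row (rows and columns indexed from 0):
row 0: (5,6) (2,3) (3,0) (0,4) (4,1) (6,5) (1,2)
row 1: (3,3) (4,5) (2,1) (1,6) (6,4) (0,2) (5,0)
row 2: (0,2) (5,0) (1,6) (4,5) (3,3) (2,1) (6,4)
row 3: (4,5) (0,2) (6,4) (3,3) (1,6) (5,0) (2,1)
row 4: (1,4) (3,6) (5,2) (6,1) (2,0) (4,3) (0,5)
row 5: (2,0) (6,1) (4,3) (5,2) (0,5) (1,4) (3,6)
row 6: (6,1) (1,4) (0,5) (2,0) (5,2) (3,6) (4,3)
Orthogonality requires all 49 pairs distinct.
But the pair (0,2) repeats: cell (1,5) has L1 = 0, L2 = 2, and cell (2,0) has L1 = 0, L2 = 2.
A repeated pair means some other pair never occurs (only 21 distinct pairs out of 49), so the squares are not orthogonal.
Conclusion: NO.

NO


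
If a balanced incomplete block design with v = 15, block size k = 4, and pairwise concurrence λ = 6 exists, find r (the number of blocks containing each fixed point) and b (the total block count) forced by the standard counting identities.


Any 2-(v, k, λ) BIBD satisfies two necessary conditions:
  (i)  Each point sits in r blocks, and counting incidences through any fixed point gives r(k − 1) = λ(v − 1), so r = λ(v − 1)/(k − 1).
  (ii) Total incidences bk = vr, so b = vr/k.
Step 1: r = λ(v − 1)/(k − 1) = 6·(15 − 1)/(4 − 1) = 6·14/3 = 84/3 = 28.
Step 2: b = vr/k = 15·28/4 = 420/4 = 105.
Check integrality: r = 28 ∈ Z ✓, b = 105 ∈ Z ✓.
(These identities are necessary conditions: they determine r and b for any design with these parameters, but do not by themselves prove that one exists.)

r = 28, b = 105.


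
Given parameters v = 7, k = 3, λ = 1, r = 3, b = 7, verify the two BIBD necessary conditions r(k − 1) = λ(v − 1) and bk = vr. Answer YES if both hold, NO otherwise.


Condition (i): r(k − 1) = 3·2 = 6; λ(v − 1) = 1·6 = 6. Match? YES.
Condition (ii): bk = 7·3 = 21; vr = 7·3 = 21. Match? YES.
Both conditions hold? YES.

YES


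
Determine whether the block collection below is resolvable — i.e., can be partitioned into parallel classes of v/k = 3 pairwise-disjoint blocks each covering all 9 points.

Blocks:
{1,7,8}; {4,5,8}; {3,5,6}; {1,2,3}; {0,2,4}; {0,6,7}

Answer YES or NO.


v = 9, block size k = 3, number of blocks = 6.
For resolvability, blocks must partition into parallel classes of size v/k = 3.
Total blocks must therefore be a multiple of 3: 6 = 3·2 + 0 ⇒ divisible ✓.
Greedy packing gives 2 candidate class(es). Each should be a full parallel class (size 3, covers all 9 points).
  Class 1 (3 blocks): {1,7,8}; {3,5,6}; {0,2,4}. Points covered: [0, 1, 2, 3, 4, 5, 6, 7, 8].
  Class 2 (3 blocks): {4,5,8}; {1,2,3}; {0,6,7}. Points covered: [0, 1, 2, 3, 4, 5, 6, 7, 8].
All classes full (size 3)? YES. All classes cover every point? YES.
Resolvable? YES.

YES


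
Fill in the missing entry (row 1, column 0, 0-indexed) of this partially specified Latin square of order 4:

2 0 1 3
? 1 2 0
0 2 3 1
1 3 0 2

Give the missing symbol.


Row 1 contains symbols [0, 1, 2] — missing [3].
Column 0 contains symbols [0, 1, 2] — missing [3].
The missing symbol must appear in both missing sets; intersection = [3].
Therefore the hidden value is 3.

Missing value = 3.


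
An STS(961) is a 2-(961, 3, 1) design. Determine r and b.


An STS(v) is a 2-(v, 3, 1) BIBD: block size k = 3, λ = 1.
Replication: r(k − 1) = λ(v − 1) ⇒ r·2 = 961 − 1 = 960 ⇒ r = 480.
Block count: bk = vr ⇒ b·3 = 961·480 = 461280 ⇒ b = 153760.
(Check via b = v(v − 1)/6 = 961·960/6 = 922560/6 = 153760.)

r = 480, b = 153760.


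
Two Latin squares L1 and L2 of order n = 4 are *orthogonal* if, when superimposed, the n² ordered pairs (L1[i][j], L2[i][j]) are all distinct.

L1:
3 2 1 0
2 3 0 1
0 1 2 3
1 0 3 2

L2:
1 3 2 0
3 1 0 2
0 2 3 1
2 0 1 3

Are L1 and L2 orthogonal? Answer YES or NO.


Form the n² = 16 superimposed pairs (L1[i][j], L2[i][j]), row by row (rows and columns indexed from 0):
row 0: (3,1) (2,3) (1,2) (0,0)
row 1: (2,3) (3,1) (0,0) (1,2)
row 2: (0,0) (1,2) (2,3) (3,1)
row 3: (1,2) (0,0) (3,1) (2,3)
Orthogonality requires all 16 pairs distinct.
But the pair (2,3) repeats: cell (0,1) has L1 = 2, L2 = 3, and cell (1,0) has L1 = 2, L2 = 3.
A repeated pair means some other pair never occurs (only 4 distinct pairs out of 16), so the squares are not orthogonal.
Conclusion: NO.

NO


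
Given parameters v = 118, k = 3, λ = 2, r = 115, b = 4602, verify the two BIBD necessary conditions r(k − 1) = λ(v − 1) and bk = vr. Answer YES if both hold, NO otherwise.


Condition (i): r(k − 1) = 115·2 = 230; λ(v − 1) = 2·117 = 234. Match? NO.
Condition (ii): bk = 4602·3 = 13806; vr = 118·115 = 13570. Match? NO.
Both conditions hold? NO.

NO


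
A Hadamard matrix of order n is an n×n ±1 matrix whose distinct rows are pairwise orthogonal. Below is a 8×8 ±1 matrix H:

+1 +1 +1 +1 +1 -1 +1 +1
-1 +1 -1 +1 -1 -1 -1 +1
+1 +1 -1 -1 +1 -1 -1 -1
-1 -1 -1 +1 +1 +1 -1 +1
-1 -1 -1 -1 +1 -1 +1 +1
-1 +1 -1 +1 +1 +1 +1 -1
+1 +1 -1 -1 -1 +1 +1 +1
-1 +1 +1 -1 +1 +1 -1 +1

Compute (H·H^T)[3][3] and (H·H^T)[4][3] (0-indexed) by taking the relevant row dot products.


Row 3 of H: [-1, -1, -1, 1, 1, 1, -1, 1].
Row 4 of H: [-1, -1, -1, -1, 1, -1, 1, 1].
(H·H^T)[3][3] = Σ_j H[3][j]·H[3][j] = (-1)² + (-1)² + (-1)² + (1)² + (1)² + (1)² + (-1)² + (1)² = 1 + 1 + 1 + 1 + 1 + 1 + 1 + 1 = 8.
(H·H^T)[4][3] = Σ_j H[4][j]·H[3][j] = (-1)·(-1) + (-1)·(-1) + (-1)·(-1) + (-1)·(1) + (1)·(1) + (-1)·(1) + (1)·(-1) + (1)·(1) = 1 + 1 + 1 + -1 + 1 + -1 + -1 + 1 = 2.
Rows 4 and 3 are not orthogonal (dot product = 2 ≠ 0), so H is not a Hadamard matrix.

(3,3) entry = 8; (4,3) entry = 2.


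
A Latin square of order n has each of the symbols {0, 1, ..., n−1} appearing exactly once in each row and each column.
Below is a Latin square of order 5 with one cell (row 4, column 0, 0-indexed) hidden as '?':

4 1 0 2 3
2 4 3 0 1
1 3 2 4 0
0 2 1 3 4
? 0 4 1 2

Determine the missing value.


Row 4 contains symbols [0, 1, 2, 4] — missing [3].
Column 0 contains symbols [0, 1, 2, 4] — missing [3].
The missing symbol must appear in both missing sets; intersection = [3].
Therefore the hidden value is 3.

Missing value = 3.


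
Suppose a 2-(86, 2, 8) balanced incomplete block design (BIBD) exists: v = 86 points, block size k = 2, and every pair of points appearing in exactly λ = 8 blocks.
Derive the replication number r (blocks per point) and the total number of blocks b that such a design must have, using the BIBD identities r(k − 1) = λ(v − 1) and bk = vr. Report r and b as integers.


Any 2-(v, k, λ) BIBD satisfies two necessary conditions:
  (i)  Each point sits in r blocks, and counting incidences through any fixed point gives r(k − 1) = λ(v − 1), so r = λ(v − 1)/(k − 1).
  (ii) Total incidences bk = vr, so b = vr/k.
Step 1: r = λ(v − 1)/(k − 1) = 8·(86 − 1)/(2 − 1) = 8·85/1 = 680/1 = 680.
Step 2: b = vr/k = 86·680/2 = 58480/2 = 29240.
Check integrality: r = 680 ∈ Z ✓, b = 29240 ∈ Z ✓.
(These identities are necessary conditions: they determine r and b for any design with these parameters, but do not by themselves prove that one exists.)

r = 680, b = 29240.


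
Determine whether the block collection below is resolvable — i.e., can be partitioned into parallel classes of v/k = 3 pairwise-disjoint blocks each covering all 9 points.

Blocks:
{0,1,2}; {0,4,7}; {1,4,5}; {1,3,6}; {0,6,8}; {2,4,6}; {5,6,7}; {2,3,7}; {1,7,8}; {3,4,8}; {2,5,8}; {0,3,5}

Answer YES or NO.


v = 9, block size k = 3, number of blocks = 12.
For resolvability, blocks must partition into parallel classes of size v/k = 3.
Total blocks must therefore be a multiple of 3: 12 = 3·4 + 0 ⇒ divisible ✓.
Greedy packing gives 4 candidate class(es). Each should be a full parallel class (size 3, covers all 9 points).
  Class 1 (3 blocks): {0,1,2}; {5,6,7}; {3,4,8}. Points covered: [0, 1, 2, 3, 4, 5, 6, 7, 8].
  Class 2 (3 blocks): {0,4,7}; {1,3,6}; {2,5,8}. Points covered: [0, 1, 2, 3, 4, 5, 6, 7, 8].
  Class 3 (3 blocks): {1,4,5}; {0,6,8}; {2,3,7}. Points covered: [0, 1, 2, 3, 4, 5, 6, 7, 8].
  Class 4 (3 blocks): {2,4,6}; {1,7,8}; {0,3,5}. Points covered: [0, 1, 2, 3, 4, 5, 6, 7, 8].
All classes full (size 3)? YES. All classes cover every point? YES.
Resolvable? YES.

YES


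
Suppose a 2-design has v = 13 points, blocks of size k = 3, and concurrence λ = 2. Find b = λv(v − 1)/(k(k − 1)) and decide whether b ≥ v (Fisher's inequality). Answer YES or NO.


r = λ(v − 1)/(k − 1) = 2·12/2 = 12.
b = vr/k = 13·12/3 = 52.
Fisher's inequality: b ≥ v ⇔ 52 ≥ 13? YES.

YES


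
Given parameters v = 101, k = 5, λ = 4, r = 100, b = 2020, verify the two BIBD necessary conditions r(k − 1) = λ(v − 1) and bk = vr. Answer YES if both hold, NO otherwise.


Condition (i): r(k − 1) = 100·4 = 400; λ(v − 1) = 4·100 = 400. Match? YES.
Condition (ii): bk = 2020·5 = 10100; vr = 101·100 = 10100. Match? YES.
Both conditions hold? YES.

YES


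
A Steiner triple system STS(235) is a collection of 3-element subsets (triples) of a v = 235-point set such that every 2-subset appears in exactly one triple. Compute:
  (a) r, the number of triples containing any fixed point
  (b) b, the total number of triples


An STS(v) is a 2-(v, 3, 1) BIBD: block size k = 3, λ = 1.
Replication: r(k − 1) = λ(v − 1) ⇒ r·2 = 235 − 1 = 234 ⇒ r = 117.
Block count: bk = vr ⇒ b·3 = 235·117 = 27495 ⇒ b = 9165.

r = 117, b = 9165.


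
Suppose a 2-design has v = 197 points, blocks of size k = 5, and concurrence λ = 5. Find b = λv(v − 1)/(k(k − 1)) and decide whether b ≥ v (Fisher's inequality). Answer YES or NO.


r = λ(v − 1)/(k − 1) = 5·196/4 = 245.
b = vr/k = 197·245/5 = 9653.
Fisher's inequality: b ≥ v ⇔ 9653 ≥ 197? YES.

YES


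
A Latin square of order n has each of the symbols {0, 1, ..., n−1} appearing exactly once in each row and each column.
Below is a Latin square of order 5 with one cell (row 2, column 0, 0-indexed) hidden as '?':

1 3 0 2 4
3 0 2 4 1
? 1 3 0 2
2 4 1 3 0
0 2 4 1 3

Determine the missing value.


Row 2 contains symbols [0, 1, 2, 3] — missing [4].
Column 0 contains symbols [0, 1, 2, 3] — missing [4].
The missing symbol must appear in both missing sets; intersection = [4].
Therefore the hidden value is 4.

Missing value = 4.


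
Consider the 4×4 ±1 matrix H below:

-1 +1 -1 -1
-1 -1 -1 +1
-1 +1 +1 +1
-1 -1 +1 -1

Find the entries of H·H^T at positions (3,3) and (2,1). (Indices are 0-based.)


Row 1 of H: [-1, -1, -1, 1].
Row 2 of H: [-1, 1, 1, 1].
Row 3 of H: [-1, -1, 1, -1].
(H·H^T)[3][3] = Σ_j H[3][j]·H[3][j] = (-1)² + (-1)² + (1)² + (-1)² = 1 + 1 + 1 + 1 = 4.
(H·H^T)[2][1] = Σ_j H[2][j]·H[1][j] = (-1)·(-1) + (1)·(-1) + (1)·(-1) + (1)·(1) = 1 + -1 + -1 + 1 = 0.
So rows 2 and 1 are orthogonal; the diagonal entry equals n = 4.

(3,3) entry = 4; (2,1) entry = 0.


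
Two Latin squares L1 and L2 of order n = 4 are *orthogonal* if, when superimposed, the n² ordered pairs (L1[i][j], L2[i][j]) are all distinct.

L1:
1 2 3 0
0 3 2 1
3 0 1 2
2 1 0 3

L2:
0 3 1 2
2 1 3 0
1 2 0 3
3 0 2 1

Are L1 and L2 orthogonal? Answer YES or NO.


Form the n² = 16 superimposed pairs (L1[i][j], L2[i][j]), row by row (rows and columns indexed from 0):
row 0: (1,0) (2,3) (3,1) (0,2)
row 1: (0,2) (3,1) (2,3) (1,0)
row 2: (3,1) (0,2) (1,0) (2,3)
row 3: (2,3) (1,0) (0,2) (3,1)
Orthogonality requires all 16 pairs distinct.
But the pair (0,2) repeats: cell (0,3) has L1 = 0, L2 = 2, and cell (1,0) has L1 = 0, L2 = 2.
A repeated pair means some other pair never occurs (only 4 distinct pairs out of 16), so the squares are not orthogonal.
Conclusion: NO.

NO


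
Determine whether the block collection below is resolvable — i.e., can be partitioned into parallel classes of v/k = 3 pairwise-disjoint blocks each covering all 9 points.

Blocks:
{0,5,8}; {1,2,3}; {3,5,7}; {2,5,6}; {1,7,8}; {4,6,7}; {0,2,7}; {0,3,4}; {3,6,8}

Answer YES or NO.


v = 9, block size k = 3, number of blocks = 9.
For resolvability, blocks must partition into parallel classes of size v/k = 3.
Total blocks must therefore be a multiple of 3: 9 = 3·3 + 0 ⇒ divisible ✓.
Consider block {3,5,7}. It intersects every other block in the collection, so no parallel class of size 3 can contain it.
Since every block must belong to some parallel class in a resolution, the collection cannot be partitioned into parallel classes.
Resolvable? NO.

NO


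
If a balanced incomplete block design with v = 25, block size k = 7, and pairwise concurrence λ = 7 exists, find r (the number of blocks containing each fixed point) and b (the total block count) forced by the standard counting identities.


Any 2-(v, k, λ) BIBD satisfies two necessary conditions:
  (i)  Each point sits in r blocks, and counting incidences through any fixed point gives r(k − 1) = λ(v − 1), so r = λ(v − 1)/(k − 1).
  (ii) Total incidences bk = vr, so b = vr/k.
Step 1: r = λ(v − 1)/(k − 1) = 7·(25 − 1)/(7 − 1) = 7·24/6 = 168/6 = 28.
Step 2: b = vr/k = 25·28/7 = 700/7 = 100.
Check integrality: r = 28 ∈ Z ✓, b = 100 ∈ Z ✓.
(These identities are necessary conditions: they determine r and b for any design with these parameters, but do not by themselves prove that one exists.)

r = 28, b = 100.


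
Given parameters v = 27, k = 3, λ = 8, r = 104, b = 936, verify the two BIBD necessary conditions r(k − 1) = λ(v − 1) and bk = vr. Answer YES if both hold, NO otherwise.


Condition (i): r(k − 1) = 104·2 = 208; λ(v − 1) = 8·26 = 208. Match? YES.
Condition (ii): bk = 936·3 = 2808; vr = 27·104 = 2808. Match? YES.
Both conditions hold? YES.

YES


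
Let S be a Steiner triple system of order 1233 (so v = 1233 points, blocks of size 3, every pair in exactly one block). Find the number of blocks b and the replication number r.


An STS(v) is a 2-(v, 3, 1) BIBD: block size k = 3, λ = 1.
Replication: r(k − 1) = λ(v − 1) ⇒ r·2 = 1233 − 1 = 1232 ⇒ r = 616.
Block count: b = v(v − 1)/6 = 1233·1232/6 = 1519056/6 = 253176.

r = 616, b = 253176.


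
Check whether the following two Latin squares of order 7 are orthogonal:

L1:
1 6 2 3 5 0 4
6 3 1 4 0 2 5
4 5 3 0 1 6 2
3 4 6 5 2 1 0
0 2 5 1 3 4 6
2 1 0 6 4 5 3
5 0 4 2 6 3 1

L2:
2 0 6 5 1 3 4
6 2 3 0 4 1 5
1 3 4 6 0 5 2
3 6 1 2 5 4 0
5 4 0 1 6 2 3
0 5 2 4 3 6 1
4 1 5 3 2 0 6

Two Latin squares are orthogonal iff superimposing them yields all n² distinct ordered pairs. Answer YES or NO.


Form the n² = 49 superimposed pairs (L1[i][j], L2[i][j]), row by row (rows and columns indexed from 0):
row 0: (1,2) (6,0) (2,6) (3,5) (5,1) (0,3) (4,4)
row 1: (6,6) (3,2) (1,3) (4,0) (0,4) (2,1) (5,5)
row 2: (4,1) (5,3) (3,4) (0,6) (1,0) (6,5) (2,2)
row 3: (3,3) (4,6) (6,1) (5,2) (2,5) (1,4) (0,0)
row 4: (0,5) (2,4) (5,0) (1,1) (3,6) (4,2) (6,3)
row 5: (2,0) (1,5) (0,2) (6,4) (4,3) (5,6) (3,1)
row 6: (5,4) (0,1) (4,5) (2,3) (6,2) (3,0) (1,6)
Orthogonality requires all 49 pairs distinct.
Check by first coordinate: for each symbol s of L1, list the L2 entries in the n cells where L1 = s; they must all differ.
  L1 = 0: L2 entries (in reading order) 3, 4, 6, 0, 5, 2, 1 — all 7 distinct ✓
  L1 = 1: L2 entries (in reading order) 2, 3, 0, 4, 1, 5, 6 — all 7 distinct ✓
  L1 = 2: L2 entries (in reading order) 6, 1, 2, 5, 4, 0, 3 — all 7 distinct ✓
  L1 = 3: L2 entries (in reading order) 5, 2, 4, 3, 6, 1, 0 — all 7 distinct ✓
  L1 = 4: L2 entries (in reading order) 4, 0, 1, 6, 2, 3, 5 — all 7 distinct ✓
  L1 = 5: L2 entries (in reading order) 1, 5, 3, 2, 0, 6, 4 — all 7 distinct ✓
  L1 = 6: L2 entries (in reading order) 0, 6, 5, 1, 3, 4, 2 — all 7 distinct ✓
Every symbol of L1 meets every symbol of L2 exactly once, so all 49 pairs are distinct (49 of 49).
Conclusion: YES.

YES


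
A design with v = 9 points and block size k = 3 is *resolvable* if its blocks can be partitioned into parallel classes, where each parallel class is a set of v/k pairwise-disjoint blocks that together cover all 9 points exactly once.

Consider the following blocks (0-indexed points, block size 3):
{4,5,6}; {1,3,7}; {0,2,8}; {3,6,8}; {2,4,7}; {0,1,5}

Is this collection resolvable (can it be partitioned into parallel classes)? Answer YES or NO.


v = 9, block size k = 3, number of blocks = 6.
For resolvability, blocks must partition into parallel classes of size v/k = 3.
Total blocks must therefore be a multiple of 3: 6 = 3·2 + 0 ⇒ divisible ✓.
Greedy packing gives 2 candidate class(es). Each should be a full parallel class (size 3, covers all 9 points).
  Class 1 (3 blocks): {4,5,6}; {1,3,7}; {0,2,8}. Points covered: [0, 1, 2, 3, 4, 5, 6, 7, 8].
  Class 2 (3 blocks): {3,6,8}; {2,4,7}; {0,1,5}. Points covered: [0, 1, 2, 3, 4, 5, 6, 7, 8].
All classes full (size 3)? YES. All classes cover every point? YES.
Resolvable? YES.

YES


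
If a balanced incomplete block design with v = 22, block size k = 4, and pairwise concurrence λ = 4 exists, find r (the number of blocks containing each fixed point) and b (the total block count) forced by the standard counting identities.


Any 2-(v, k, λ) BIBD satisfies two necessary conditions:
  (i)  Each point sits in r blocks, and counting incidences through any fixed point gives r(k − 1) = λ(v − 1), so r = λ(v − 1)/(k − 1).
  (ii) Total incidences bk = vr, so b = vr/k.
Step 1: r = λ(v − 1)/(k − 1) = 4·(22 − 1)/(4 − 1) = 4·21/3 = 84/3 = 28.
Step 2: b = vr/k = 22·28/4 = 616/4 = 154.
Check integrality: r = 28 ∈ Z ✓, b = 154 ∈ Z ✓.
(These identities are necessary conditions: they determine r and b for any design with these parameters, but do not by themselves prove that one exists.)

r = 28, b = 154.


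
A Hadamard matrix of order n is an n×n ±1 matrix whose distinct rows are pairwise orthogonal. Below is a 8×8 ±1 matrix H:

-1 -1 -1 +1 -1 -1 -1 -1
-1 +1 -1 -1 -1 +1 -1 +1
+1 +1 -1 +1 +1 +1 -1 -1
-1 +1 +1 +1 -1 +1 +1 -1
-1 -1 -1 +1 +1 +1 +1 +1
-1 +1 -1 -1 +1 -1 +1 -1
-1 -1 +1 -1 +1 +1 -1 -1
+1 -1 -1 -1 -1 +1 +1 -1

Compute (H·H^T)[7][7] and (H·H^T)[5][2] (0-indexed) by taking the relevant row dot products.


Row 2 of H: [1, 1, -1, 1, 1, 1, -1, -1].
Row 5 of H: [-1, 1, -1, -1, 1, -1, 1, -1].
Row 7 of H: [1, -1, -1, -1, -1, 1, 1, -1].
(H·H^T)[7][7] = Σ_j H[7][j]·H[7][j] = (1)² + (-1)² + (-1)² + (-1)² + (-1)² + (1)² + (1)² + (-1)² = 1 + 1 + 1 + 1 + 1 + 1 + 1 + 1 = 8.
(H·H^T)[5][2] = Σ_j H[5][j]·H[2][j] = (-1)·(1) + (1)·(1) + (-1)·(-1) + (-1)·(1) + (1)·(1) + (-1)·(1) + (1)·(-1) + (-1)·(-1) = -1 + 1 + 1 + -1 + 1 + -1 + -1 + 1 = 0.
So rows 5 and 2 are orthogonal; the diagonal entry equals n = 8.

(7,7) entry = 8; (5,2) entry = 0.


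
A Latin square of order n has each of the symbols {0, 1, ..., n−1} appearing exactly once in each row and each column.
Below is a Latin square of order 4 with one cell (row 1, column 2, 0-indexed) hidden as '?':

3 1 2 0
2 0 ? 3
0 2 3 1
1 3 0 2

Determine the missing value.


Row 1 contains symbols [0, 2, 3] — missing [1].
Column 2 contains symbols [0, 2, 3] — missing [1].
The missing symbol must appear in both missing sets; intersection = [1].
Therefore the hidden value is 1.

Missing value = 1.


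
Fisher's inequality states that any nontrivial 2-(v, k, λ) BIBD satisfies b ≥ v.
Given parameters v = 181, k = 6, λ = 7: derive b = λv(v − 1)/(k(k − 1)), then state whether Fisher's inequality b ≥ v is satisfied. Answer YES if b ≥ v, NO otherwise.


b = λv(v − 1)/(k(k − 1)) = 7·181·180/(6·5) = 228060/30 = 7602.
Compare with v = 181: b ≥ v, so Fisher's inequality holds.

YES


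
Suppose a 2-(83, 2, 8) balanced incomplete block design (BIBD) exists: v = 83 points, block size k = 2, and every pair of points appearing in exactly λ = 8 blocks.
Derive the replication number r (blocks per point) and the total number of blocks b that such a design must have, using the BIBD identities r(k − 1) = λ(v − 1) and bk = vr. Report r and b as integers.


Any 2-(v, k, λ) BIBD satisfies two necessary conditions:
  (i)  Each point sits in r blocks, and counting incidences through any fixed point gives r(k − 1) = λ(v − 1), so r = λ(v − 1)/(k − 1).
  (ii) Total incidences bk = vr, so b = vr/k.
Step 1: r = λ(v − 1)/(k − 1) = 8·(83 − 1)/(2 − 1) = 8·82/1 = 656/1 = 656.
Step 2: b = vr/k = 83·656/2 = 54448/2 = 27224.
Check integrality: r = 656 ∈ Z ✓, b = 27224 ∈ Z ✓.
(These identities are necessary conditions: they determine r and b for any design with these parameters, but do not by themselves prove that one exists.)

r = 656, b = 27224.


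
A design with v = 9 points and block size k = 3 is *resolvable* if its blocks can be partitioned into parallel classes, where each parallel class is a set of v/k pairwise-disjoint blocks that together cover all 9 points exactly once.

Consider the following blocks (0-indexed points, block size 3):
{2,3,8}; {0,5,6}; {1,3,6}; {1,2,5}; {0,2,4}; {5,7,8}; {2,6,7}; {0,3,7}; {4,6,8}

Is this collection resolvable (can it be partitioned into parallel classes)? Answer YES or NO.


v = 9, block size k = 3, number of blocks = 9.
For resolvability, blocks must partition into parallel classes of size v/k = 3.
Total blocks must therefore be a multiple of 3: 9 = 3·3 + 0 ⇒ divisible ✓.
Consider block {2,3,8}. The only other block(s) in the collection disjoint from it are {0,5,6} — just 1 block(s). Any parallel class containing {2,3,8} would need 2 other blocks each disjoint from it, so no parallel class of size 3 can contain {2,3,8}.
Since every block must belong to some parallel class in a resolution, the collection cannot be partitioned into parallel classes.
Resolvable? NO.

NO


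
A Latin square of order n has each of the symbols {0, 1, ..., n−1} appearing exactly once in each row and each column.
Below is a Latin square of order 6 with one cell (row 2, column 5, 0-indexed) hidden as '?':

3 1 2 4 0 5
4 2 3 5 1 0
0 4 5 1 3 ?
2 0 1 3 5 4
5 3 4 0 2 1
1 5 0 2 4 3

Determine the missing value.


Row 2 contains symbols [0, 1, 3, 4, 5] — missing [2].
Column 5 contains symbols [0, 1, 3, 4, 5] — missing [2].
The missing symbol must appear in both missing sets; intersection = [2].
Therefore the hidden value is 2.

Missing value = 2.


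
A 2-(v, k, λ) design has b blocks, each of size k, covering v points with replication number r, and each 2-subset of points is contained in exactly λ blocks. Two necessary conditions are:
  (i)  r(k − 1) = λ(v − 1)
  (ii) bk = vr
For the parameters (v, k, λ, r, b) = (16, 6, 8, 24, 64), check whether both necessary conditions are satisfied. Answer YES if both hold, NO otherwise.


Condition (i): r(k − 1) = 24·5 = 120; λ(v − 1) = 8·15 = 120. Match? YES.
Condition (ii): bk = 64·6 = 384; vr = 16·24 = 384. Match? YES.
Both conditions hold? YES.

YES


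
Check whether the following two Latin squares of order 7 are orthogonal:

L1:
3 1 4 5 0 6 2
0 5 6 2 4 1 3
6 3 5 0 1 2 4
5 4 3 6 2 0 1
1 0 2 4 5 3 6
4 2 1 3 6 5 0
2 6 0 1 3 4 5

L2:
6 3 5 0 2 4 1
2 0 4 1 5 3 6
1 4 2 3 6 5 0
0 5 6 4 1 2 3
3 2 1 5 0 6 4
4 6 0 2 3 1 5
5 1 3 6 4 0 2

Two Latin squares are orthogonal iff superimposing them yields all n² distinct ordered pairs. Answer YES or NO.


Form the n² = 49 superimposed pairs (L1[i][j], L2[i][j]), row by row (rows and columns indexed from 0):
row 0: (3,6) (1,3) (4,5) (5,0) (0,2) (6,4) (2,1)
row 1: (0,2) (5,0) (6,4) (2,1) (4,5) (1,3) (3,6)
row 2: (6,1) (3,4) (5,2) (0,3) (1,6) (2,5) (4,0)
row 3: (5,0) (4,5) (3,6) (6,4) (2,1) (0,2) (1,3)
row 4: (1,3) (0,2) (2,1) (4,5) (5,0) (3,6) (6,4)
row 5: (4,4) (2,6) (1,0) (3,2) (6,3) (5,1) (0,5)
row 6: (2,5) (6,1) (0,3) (1,6) (3,4) (4,0) (5,2)
Orthogonality requires all 49 pairs distinct.
But the pair (0,2) repeats: cell (0,4) has L1 = 0, L2 = 2, and cell (1,0) has L1 = 0, L2 = 2.
A repeated pair means some other pair never occurs (only 21 distinct pairs out of 49), so the squares are not orthogonal.
Conclusion: NO.

NO


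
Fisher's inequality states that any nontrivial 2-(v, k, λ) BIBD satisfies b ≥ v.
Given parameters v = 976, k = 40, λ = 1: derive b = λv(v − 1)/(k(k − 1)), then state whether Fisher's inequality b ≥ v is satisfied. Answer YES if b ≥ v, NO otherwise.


r = λ(v − 1)/(k − 1) = 1·975/39 = 25.
b = vr/k = 976·25/40 = 610.
Fisher's inequality: b ≥ v ⇔ 610 ≥ 976? NO.

NO


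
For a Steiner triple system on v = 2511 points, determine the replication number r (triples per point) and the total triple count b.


An STS(v) is a 2-(v, 3, 1) BIBD: block size k = 3, λ = 1.
Replication: r(k − 1) = λ(v − 1) ⇒ r·2 = 2511 − 1 = 2510 ⇒ r = 1255.
Block count: b = v(v − 1)/6 = 2511·2510/6 = 6302610/6 = 1050435.
(Check via bk = vr: 1050435·3 = 3151305 = 2511·1255 = 3151305 ✓.)

r = 1255, b = 1050435.


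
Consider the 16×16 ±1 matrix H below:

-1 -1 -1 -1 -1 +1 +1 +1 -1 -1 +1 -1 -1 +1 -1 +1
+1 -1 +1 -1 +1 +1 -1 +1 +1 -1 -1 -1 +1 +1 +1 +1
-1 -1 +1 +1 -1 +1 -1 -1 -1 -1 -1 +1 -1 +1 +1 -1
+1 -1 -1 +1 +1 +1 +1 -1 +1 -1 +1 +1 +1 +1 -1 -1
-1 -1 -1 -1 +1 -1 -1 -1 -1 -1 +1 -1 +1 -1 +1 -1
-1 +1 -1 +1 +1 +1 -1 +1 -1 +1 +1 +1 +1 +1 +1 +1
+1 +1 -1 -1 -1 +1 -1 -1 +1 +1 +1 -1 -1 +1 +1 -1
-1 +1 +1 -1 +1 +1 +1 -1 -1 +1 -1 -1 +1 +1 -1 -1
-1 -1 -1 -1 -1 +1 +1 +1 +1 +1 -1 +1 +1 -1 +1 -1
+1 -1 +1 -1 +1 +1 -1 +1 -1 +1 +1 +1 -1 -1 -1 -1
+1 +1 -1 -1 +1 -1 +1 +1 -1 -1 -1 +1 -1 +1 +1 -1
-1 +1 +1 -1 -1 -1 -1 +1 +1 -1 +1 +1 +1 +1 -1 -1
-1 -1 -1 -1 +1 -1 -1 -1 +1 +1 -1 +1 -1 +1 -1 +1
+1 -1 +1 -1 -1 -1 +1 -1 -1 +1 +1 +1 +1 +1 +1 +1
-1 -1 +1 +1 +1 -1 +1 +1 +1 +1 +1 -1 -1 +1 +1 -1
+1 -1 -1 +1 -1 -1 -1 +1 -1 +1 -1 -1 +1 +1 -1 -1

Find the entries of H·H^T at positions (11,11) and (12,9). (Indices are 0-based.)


Row 9 of H: [1, -1, 1, -1, 1, 1, -1, 1, -1, 1, 1, 1, -1, -1, -1, -1].
Row 11 of H: [-1, 1, 1, -1, -1, -1, -1, 1, 1, -1, 1, 1, 1, 1, -1, -1].
Row 12 of H: [-1, -1, -1, -1, 1, -1, -1, -1, 1, 1, -1, 1, -1, 1, -1, 1].
(H·H^T)[11][11] = Σ_j H[11][j]·H[11][j] = (-1)² + (1)² + (1)² + (-1)² + (-1)² + (-1)² + (-1)² + (1)² + (1)² + (-1)² + (1)² + (1)² + (1)² + (1)² + (-1)² + (-1)² = 1 + 1 + 1 + 1 + 1 + 1 + 1 + 1 + 1 + 1 + 1 + 1 + 1 + 1 + 1 + 1 = 16.
(H·H^T)[12][9] = Σ_j H[12][j]·H[9][j] = (-1)·(1) + (-1)·(-1) + (-1)·(1) + (-1)·(-1) + (1)·(1) + (-1)·(1) + (-1)·(-1) + (-1)·(1) + (1)·(-1) + (1)·(1) + (-1)·(1) + (1)·(1) + (-1)·(-1) + (1)·(-1) + (-1)·(-1) + (1)·(-1) = -1 + 1 + -1 + 1 + 1 + -1 + 1 + -1 + -1 + 1 + -1 + 1 + 1 + -1 + 1 + -1 = 0.
So rows 12 and 9 are orthogonal; the diagonal entry equals n = 16.

(11,11) entry = 16; (12,9) entry = 0.


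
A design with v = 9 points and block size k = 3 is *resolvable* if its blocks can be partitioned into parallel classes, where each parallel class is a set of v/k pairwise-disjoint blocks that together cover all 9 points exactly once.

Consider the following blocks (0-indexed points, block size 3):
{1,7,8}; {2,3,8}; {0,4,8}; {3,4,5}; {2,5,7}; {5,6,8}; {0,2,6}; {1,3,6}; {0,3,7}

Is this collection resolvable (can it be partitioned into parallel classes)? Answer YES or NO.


v = 9, block size k = 3, number of blocks = 9.
For resolvability, blocks must partition into parallel classes of size v/k = 3.
Total blocks must therefore be a multiple of 3: 9 = 3·3 + 0 ⇒ divisible ✓.
Consider block {2,3,8}. It intersects every other block in the collection, so no parallel class of size 3 can contain it.
Since every block must belong to some parallel class in a resolution, the collection cannot be partitioned into parallel classes.
Resolvable? NO.

NO


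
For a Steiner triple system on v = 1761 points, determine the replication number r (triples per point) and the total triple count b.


An STS(v) is a 2-(v, 3, 1) BIBD: block size k = 3, λ = 1.
Replication: r(k − 1) = λ(v − 1) ⇒ r·2 = 1761 − 1 = 1760 ⇒ r = 880.
Block count: bk = vr ⇒ b·3 = 1761·880 = 1549680 ⇒ b = 516560.
(Check via b = v(v − 1)/6 = 1761·1760/6 = 3099360/6 = 516560.)

r = 880, b = 516560.


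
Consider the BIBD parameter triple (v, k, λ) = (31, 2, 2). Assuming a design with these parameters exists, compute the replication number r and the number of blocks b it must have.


Any 2-(v, k, λ) BIBD satisfies two necessary conditions:
  (i)  Each point sits in r blocks, and counting incidences through any fixed point gives r(k − 1) = λ(v − 1), so r = λ(v − 1)/(k − 1).
  (ii) Total incidences bk = vr, so b = vr/k.
Step 1: r = λ(v − 1)/(k − 1) = 2·(31 − 1)/(2 − 1) = 2·30/1 = 60/1 = 60.
Step 2: b = vr/k = 31·60/2 = 1860/2 = 930.
Check integrality: r = 60 ∈ Z ✓, b = 930 ∈ Z ✓.
(These identities are necessary conditions: they determine r and b for any design with these parameters, but do not by themselves prove that one exists.)

r = 60, b = 930.


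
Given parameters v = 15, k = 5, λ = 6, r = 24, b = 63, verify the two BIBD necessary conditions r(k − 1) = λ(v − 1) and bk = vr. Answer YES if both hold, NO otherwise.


Condition (i): r(k − 1) = 24·4 = 96; λ(v − 1) = 6·14 = 84. Match? NO.
Condition (ii): bk = 63·5 = 315; vr = 15·24 = 360. Match? NO.
Both conditions hold? NO.

NO


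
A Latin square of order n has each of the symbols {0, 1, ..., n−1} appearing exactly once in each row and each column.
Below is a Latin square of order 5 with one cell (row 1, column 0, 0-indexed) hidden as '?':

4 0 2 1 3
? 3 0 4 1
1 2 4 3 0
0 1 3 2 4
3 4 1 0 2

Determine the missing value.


Row 1 contains symbols [0, 1, 3, 4] — missing [2].
Column 0 contains symbols [0, 1, 3, 4] — missing [2].
The missing symbol must appear in both missing sets; intersection = [2].
Therefore the hidden value is 2.

Missing value = 2.


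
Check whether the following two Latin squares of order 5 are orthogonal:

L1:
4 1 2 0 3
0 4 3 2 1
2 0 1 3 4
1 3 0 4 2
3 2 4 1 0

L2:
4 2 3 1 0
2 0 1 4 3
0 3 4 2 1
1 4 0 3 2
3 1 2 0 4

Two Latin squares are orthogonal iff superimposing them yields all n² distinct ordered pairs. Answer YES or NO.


Form the n² = 25 superimposed pairs (L1[i][j], L2[i][j]), row by row (rows and columns indexed from 0):
row 0: (4,4) (1,2) (2,3) (0,1) (3,0)
row 1: (0,2) (4,0) (3,1) (2,4) (1,3)
row 2: (2,0) (0,3) (1,4) (3,2) (4,1)
row 3: (1,1) (3,4) (0,0) (4,3) (2,2)
row 4: (3,3) (2,1) (4,2) (1,0) (0,4)
Orthogonality requires all 25 pairs distinct.
Check by first coordinate: for each symbol s of L1, list the L2 entries in the n cells where L1 = s; they must all differ.
  L1 = 0: L2 entries (in reading order) 1, 2, 3, 0, 4 — all 5 distinct ✓
  L1 = 1: L2 entries (in reading order) 2, 3, 4, 1, 0 — all 5 distinct ✓
  L1 = 2: L2 entries (in reading order) 3, 4, 0, 2, 1 — all 5 distinct ✓
  L1 = 3: L2 entries (in reading order) 0, 1, 2, 4, 3 — all 5 distinct ✓
  L1 = 4: L2 entries (in reading order) 4, 0, 1, 3, 2 — all 5 distinct ✓
Every symbol of L1 meets every symbol of L2 exactly once, so all 25 pairs are distinct (25 of 25).
Conclusion: YES.

YES


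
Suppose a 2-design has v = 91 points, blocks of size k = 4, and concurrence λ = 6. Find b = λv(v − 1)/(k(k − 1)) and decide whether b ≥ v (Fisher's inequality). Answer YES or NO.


b = λv(v − 1)/(k(k − 1)) = 6·91·90/(4·3) = 49140/12 = 4095.
Compare with v = 91: b ≥ v, so Fisher's inequality holds.

YES


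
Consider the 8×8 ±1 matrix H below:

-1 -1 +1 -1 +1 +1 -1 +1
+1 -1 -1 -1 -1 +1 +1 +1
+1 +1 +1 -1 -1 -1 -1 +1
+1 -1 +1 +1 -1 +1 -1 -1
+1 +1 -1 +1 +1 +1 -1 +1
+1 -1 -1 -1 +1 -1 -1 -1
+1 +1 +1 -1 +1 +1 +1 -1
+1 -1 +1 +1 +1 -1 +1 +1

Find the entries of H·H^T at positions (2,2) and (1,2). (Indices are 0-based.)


Row 1 of H: [1, -1, -1, -1, -1, 1, 1, 1].
Row 2 of H: [1, 1, 1, -1, -1, -1, -1, 1].
(H·H^T)[2][2] = Σ_j H[2][j]·H[2][j] = (1)² + (1)² + (1)² + (-1)² + (-1)² + (-1)² + (-1)² + (1)² = 1 + 1 + 1 + 1 + 1 + 1 + 1 + 1 = 8.
(H·H^T)[1][2] = Σ_j H[1][j]·H[2][j] = (1)·(1) + (-1)·(1) + (-1)·(1) + (-1)·(-1) + (-1)·(-1) + (1)·(-1) + (1)·(-1) + (1)·(1) = 1 + -1 + -1 + 1 + 1 + -1 + -1 + 1 = 0.
So rows 1 and 2 are orthogonal; the diagonal entry equals n = 8.

(2,2) entry = 8; (1,2) entry = 0.
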